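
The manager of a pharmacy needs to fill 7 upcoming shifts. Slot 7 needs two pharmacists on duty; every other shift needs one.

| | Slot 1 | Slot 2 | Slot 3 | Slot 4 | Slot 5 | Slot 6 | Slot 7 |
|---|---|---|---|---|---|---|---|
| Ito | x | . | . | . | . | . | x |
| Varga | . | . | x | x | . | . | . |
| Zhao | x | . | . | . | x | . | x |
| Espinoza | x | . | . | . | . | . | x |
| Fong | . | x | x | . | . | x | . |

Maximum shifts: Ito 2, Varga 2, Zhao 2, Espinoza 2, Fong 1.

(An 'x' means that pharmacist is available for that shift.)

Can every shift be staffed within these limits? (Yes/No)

No

Total capacity is 9 and 8 slots are needed, so capacity alone doesn't rule it out.
Shifts {Slot 2, Slot 6} need 2 worker-slots in total, but the pharmacists available for any of those shifts (Fong) can supply at most 1 among them. So no valid schedule exists.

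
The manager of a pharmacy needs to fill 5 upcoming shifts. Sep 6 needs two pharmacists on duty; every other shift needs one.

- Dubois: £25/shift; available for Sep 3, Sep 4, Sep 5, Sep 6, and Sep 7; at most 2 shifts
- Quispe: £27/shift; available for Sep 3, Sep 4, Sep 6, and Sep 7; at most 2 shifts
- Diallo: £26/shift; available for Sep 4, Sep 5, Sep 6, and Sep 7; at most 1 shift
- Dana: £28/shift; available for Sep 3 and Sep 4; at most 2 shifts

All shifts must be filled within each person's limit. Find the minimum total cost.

Picking the cheapest available pharmacist for each shift independently would cost £151, but that ignores the shift limits.
An optimal schedule: Sep 3→Dubois, Sep 4→Dana, Sep 5→Dubois, Sep 6→Quispe+Diallo, Sep 7→Quispe.
Total: 25 + 28 + 25 + 27 + 26 + 27 = £158.

£158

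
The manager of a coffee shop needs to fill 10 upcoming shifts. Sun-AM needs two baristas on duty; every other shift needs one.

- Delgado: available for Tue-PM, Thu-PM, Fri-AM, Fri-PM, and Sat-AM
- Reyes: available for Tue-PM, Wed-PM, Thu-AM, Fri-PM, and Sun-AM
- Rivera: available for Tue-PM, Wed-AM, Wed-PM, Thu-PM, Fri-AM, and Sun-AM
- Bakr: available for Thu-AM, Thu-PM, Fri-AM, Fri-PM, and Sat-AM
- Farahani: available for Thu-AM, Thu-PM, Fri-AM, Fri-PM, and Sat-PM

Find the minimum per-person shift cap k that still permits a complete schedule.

With 5 baristas and 11 worker-slots to fill, someone must work at least ⌈11/5⌉ = 3 shifts, so k ≥ 3.
k = 3 works: Tue-PM→Delgado, Wed-AM→Rivera, Wed-PM→Reyes, Thu-AM→Reyes, Thu-PM→Delgado, Fri-AM→Rivera, Fri-PM→Bakr, Sat-AM→Delgado, Sat-PM→Farahani, Sun-AM→Reyes+Rivera.
Loads: Delgado 3, Reyes 3, Rivera 3, Bakr 1, Farahani 1 — all ≤ 3.

3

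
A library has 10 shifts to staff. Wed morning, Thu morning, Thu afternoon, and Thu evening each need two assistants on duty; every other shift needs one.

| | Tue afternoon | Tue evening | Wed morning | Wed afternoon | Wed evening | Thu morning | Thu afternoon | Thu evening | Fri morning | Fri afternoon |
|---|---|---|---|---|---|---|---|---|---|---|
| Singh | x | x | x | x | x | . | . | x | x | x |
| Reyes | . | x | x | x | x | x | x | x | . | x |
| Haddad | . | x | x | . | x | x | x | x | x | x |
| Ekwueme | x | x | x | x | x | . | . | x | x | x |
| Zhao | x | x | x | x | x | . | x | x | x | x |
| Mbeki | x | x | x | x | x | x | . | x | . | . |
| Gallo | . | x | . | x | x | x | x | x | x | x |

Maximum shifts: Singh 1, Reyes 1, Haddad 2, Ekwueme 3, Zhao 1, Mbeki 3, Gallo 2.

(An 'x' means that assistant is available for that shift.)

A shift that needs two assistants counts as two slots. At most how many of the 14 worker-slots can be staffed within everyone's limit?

13

Total capacity across all assistants is 1+1+2+3+1+3+2 = 13, and 14 slots are needed, so at most 13 can be filled.
An assignment achieving 13: Tue afternoon→Singh, Tue evening→Mbeki, Wed morning→Ekwueme+Mbeki, Wed afternoon→Ekwueme, Wed evening→Mbeki, Thu morning→Reyes+Haddad, Thu afternoon→Haddad+Zhao, Thu evening→Gallo, Fri morning→Ekwueme, Fri afternoon→Gallo.
Loads: Singh 1/1, Reyes 1/1, Haddad 2/2, Ekwueme 3/3, Zhao 1/1, Mbeki 3/3, Gallo 2/2.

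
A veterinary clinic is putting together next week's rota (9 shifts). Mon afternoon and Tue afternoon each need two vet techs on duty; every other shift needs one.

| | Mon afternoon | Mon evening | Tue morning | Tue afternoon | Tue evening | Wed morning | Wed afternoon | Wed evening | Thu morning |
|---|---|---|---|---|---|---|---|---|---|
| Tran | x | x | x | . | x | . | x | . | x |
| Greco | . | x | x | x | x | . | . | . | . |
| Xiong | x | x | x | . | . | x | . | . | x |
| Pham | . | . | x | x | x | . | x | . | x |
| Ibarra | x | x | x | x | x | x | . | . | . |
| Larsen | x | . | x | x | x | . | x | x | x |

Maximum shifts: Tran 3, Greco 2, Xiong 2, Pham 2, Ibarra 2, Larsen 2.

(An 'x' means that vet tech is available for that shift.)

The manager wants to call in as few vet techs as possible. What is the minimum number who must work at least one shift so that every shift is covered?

11 slots to fill and no one can take more than 3, so at least ⌈11/3⌉ = 4 vet techs are needed.
Any 4 vet techs together have capacity at most 3+2+2+2 = 9 < 11 slots, so 4 can never suffice.
Tran, Greco, Xiong, Pham, and Larsen alone can cover everything: Mon afternoon→Tran+Xiong, Mon evening→Tran, Tue morning→Larsen, Tue afternoon→Greco+Pham, Tue evening→Greco, Wed morning→Xiong, Wed afternoon→Tran, Wed evening→Larsen, Thu morning→Pham.

5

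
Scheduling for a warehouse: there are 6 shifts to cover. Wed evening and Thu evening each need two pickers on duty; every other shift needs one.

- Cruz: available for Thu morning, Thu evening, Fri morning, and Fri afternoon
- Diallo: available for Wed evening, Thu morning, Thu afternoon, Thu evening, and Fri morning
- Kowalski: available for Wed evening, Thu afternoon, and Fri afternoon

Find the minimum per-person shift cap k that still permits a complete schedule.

With 3 pickers and 8 worker-slots to fill, someone must work at least ⌈8/3⌉ = 3 shifts, so k ≥ 3.
k = 3 works: Wed evening→Diallo+Kowalski, Thu morning→Cruz, Thu afternoon→Diallo, Thu evening→Cruz+Diallo, Fri morning→Cruz, Fri afternoon→Kowalski.
Loads: Cruz 3, Diallo 3, Kowalski 2 — all ≤ 3.

3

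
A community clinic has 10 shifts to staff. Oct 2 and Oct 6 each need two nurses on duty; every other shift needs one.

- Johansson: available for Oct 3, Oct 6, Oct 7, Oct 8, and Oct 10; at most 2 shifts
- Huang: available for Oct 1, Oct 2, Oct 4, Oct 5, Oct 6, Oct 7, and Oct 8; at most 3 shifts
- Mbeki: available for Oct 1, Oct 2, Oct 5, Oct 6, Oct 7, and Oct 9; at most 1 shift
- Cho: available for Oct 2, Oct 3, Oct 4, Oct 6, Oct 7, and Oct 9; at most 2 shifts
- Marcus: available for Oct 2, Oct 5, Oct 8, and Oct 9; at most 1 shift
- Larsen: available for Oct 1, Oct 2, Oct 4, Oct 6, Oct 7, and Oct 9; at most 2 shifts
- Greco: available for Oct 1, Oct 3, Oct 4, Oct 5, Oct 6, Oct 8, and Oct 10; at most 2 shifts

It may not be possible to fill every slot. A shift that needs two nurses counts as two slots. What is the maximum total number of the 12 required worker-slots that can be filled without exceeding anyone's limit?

Total capacity across all nurses is 2+3+1+2+1+2+2 = 13, and 12 slots are needed, so at most 12 can be filled.
An assignment achieving 12: Oct 1→Huang, Oct 2→Cho+Larsen, Oct 3→Johansson, Oct 4→Huang, Oct 5→Huang, Oct 6→Larsen+Greco, Oct 7→Cho, Oct 8→Marcus, Oct 9→Mbeki, Oct 10→Johansson.
Loads: Johansson 2/2, Huang 3/3, Mbeki 1/1, Cho 2/2, Marcus 1/1, Larsen 2/2, Greco 1/2.

12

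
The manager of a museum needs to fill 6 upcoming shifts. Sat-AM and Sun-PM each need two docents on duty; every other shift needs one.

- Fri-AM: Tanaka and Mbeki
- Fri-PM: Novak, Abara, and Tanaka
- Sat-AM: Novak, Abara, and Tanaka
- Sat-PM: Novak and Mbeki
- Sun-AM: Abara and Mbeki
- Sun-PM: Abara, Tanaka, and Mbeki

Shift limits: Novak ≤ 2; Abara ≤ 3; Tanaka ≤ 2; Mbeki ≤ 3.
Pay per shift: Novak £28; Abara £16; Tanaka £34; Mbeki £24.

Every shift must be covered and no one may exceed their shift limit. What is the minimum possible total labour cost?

Picking the cheapest available docent for each shift independently would cost £164, but that ignores the shift limits.
An optimal schedule: Fri-AM→Mbeki, Fri-PM→Novak, Sat-AM→Abara+Novak, Sat-PM→Mbeki, Sun-AM→Abara, Sun-PM→Abara+Mbeki.
Total: 24 + 28 + 16 + 28 + 24 + 16 + 16 + 24 = £176.

£176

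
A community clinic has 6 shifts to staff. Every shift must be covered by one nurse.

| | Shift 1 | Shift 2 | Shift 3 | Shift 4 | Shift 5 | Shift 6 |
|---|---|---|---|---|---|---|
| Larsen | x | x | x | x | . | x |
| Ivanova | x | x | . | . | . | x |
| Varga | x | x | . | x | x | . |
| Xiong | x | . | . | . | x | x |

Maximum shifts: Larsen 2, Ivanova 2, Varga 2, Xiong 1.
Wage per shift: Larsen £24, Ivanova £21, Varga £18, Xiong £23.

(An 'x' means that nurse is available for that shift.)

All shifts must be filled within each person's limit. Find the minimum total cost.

Shift 3 can only be covered by Larsen, so that assignment is forced.
Picking the cheapest available nurse for each shift independently would cost £117, but that ignores the shift limits.
An optimal schedule: Shift 1→Xiong, Shift 2→Ivanova, Shift 3→Larsen, Shift 4→Varga, Shift 5→Varga, Shift 6→Ivanova.
Total: 23 + 21 + 24 + 18 + 18 + 21 = £125.

£125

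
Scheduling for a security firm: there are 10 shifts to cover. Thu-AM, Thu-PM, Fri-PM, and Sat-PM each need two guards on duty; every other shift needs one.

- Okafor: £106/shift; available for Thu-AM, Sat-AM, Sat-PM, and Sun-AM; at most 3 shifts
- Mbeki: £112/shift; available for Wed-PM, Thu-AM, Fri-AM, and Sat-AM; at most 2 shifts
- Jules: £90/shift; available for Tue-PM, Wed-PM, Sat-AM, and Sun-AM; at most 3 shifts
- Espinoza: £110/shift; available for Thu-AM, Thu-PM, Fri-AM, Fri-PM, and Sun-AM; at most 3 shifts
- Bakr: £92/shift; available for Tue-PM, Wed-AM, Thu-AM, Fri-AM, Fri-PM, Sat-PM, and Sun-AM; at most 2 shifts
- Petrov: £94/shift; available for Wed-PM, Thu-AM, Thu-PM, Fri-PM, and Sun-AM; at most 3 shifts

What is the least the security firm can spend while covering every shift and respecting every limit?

Wed-AM can only be covered by Bakr, so that assignment is forced.
Thu-PM can only be covered by Espinoza and Petrov, so that assignment is forced.
Sat-PM can only be covered by Okafor and Bakr, so that assignment is forced.
Picking the cheapest available guard for each shift independently would cost £1318, but that ignores the shift limits.
An optimal schedule: Tue-PM→Jules, Wed-AM→Bakr, Wed-PM→Jules, Thu-AM→Petrov+Okafor, Thu-PM→Petrov+Espinoza, Fri-AM→Espinoza, Fri-PM→Petrov+Espinoza, Sat-AM→Jules, Sat-PM→Bakr+Okafor, Sun-AM→Okafor.
Total: 90 + 92 + 90 + 94 + 106 + 94 + 110 + 110 + 94 + 110 + 90 + 92 + 106 + 106 = £1384.

£1384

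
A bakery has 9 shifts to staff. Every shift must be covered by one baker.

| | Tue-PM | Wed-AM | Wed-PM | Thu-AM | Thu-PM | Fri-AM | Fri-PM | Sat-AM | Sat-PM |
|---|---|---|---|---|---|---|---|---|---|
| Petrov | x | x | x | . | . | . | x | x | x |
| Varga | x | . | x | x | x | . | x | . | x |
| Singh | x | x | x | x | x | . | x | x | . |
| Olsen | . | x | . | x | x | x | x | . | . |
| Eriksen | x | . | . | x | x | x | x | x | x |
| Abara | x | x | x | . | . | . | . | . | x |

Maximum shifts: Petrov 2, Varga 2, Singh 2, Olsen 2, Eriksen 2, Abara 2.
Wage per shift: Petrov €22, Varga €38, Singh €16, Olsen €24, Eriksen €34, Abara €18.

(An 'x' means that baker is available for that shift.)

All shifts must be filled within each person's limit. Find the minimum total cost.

€194

Picking the cheapest available baker for each shift independently would cost €154, but that ignores the shift limits.
An optimal schedule: Tue-PM→Petrov, Wed-AM→Singh, Wed-PM→Abara, Thu-AM→Olsen, Thu-PM→Eriksen, Fri-AM→Olsen, Fri-PM→Petrov, Sat-AM→Singh, Sat-PM→Abara.
Total: 22 + 16 + 18 + 24 + 34 + 24 + 22 + 16 + 18 = €194.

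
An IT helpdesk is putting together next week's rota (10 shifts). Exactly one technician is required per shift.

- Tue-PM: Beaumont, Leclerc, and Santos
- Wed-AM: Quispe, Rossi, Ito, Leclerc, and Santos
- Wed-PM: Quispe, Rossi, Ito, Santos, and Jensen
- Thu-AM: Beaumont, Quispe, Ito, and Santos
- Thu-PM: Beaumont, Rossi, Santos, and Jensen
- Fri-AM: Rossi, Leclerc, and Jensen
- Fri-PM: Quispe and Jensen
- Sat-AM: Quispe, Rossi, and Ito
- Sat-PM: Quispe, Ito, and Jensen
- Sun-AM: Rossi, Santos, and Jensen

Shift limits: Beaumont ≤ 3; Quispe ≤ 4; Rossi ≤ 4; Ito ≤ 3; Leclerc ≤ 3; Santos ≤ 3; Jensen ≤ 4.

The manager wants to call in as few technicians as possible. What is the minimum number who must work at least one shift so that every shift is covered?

3

10 slots to fill and no one can take more than 4, so at least ⌈10/4⌉ = 3 technicians are needed.
Beaumont, Quispe, and Rossi alone can cover everything: Tue-PM→Beaumont, Wed-AM→Quispe, Wed-PM→Quispe, Thu-AM→Beaumont, Thu-PM→Beaumont, Fri-AM→Rossi, Fri-PM→Quispe, Sat-AM→Rossi, Sat-PM→Quispe, Sun-AM→Rossi.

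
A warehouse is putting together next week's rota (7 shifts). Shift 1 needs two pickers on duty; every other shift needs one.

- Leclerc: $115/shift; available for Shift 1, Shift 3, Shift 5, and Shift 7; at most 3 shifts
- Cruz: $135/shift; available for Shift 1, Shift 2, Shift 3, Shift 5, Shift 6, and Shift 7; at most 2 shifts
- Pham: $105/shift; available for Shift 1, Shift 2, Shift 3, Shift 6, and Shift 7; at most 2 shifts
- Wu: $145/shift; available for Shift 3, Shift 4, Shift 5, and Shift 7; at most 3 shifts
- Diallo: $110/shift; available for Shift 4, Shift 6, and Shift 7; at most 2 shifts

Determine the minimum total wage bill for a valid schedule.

Picking the cheapest available picker for each shift independently would cost $865, but that ignores the shift limits.
An optimal schedule: Shift 1→Pham+Leclerc, Shift 2→Pham, Shift 3→Leclerc, Shift 4→Diallo, Shift 5→Leclerc, Shift 6→Diallo, Shift 7→Cruz.
Total: 105 + 115 + 105 + 115 + 110 + 115 + 110 + 135 = $910.

$910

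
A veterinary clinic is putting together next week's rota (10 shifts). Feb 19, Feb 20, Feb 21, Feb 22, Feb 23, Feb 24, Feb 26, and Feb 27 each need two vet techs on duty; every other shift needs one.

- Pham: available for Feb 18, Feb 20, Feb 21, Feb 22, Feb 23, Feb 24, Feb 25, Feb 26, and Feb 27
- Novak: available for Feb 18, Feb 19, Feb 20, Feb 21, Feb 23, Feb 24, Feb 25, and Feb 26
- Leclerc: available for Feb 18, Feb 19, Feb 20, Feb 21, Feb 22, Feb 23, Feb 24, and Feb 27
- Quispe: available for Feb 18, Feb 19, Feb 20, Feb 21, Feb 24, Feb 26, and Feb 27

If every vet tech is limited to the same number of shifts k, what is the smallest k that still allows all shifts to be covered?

With 4 vet techs and 18 worker-slots to fill, someone must work at least ⌈18/4⌉ = 5 shifts, so k ≥ 5.
k = 5 works: Feb 18→Novak, Feb 19→Novak+Leclerc, Feb 20→Novak+Quispe, Feb 21→Leclerc+Quispe, Feb 22→Pham+Leclerc, Feb 23→Pham+Novak, Feb 24→Leclerc+Quispe, Feb 25→Pham, Feb 26→Pham+Novak, Feb 27→Pham+Leclerc.
Loads: Pham 5, Novak 5, Leclerc 5, Quispe 3 — all ≤ 5.

5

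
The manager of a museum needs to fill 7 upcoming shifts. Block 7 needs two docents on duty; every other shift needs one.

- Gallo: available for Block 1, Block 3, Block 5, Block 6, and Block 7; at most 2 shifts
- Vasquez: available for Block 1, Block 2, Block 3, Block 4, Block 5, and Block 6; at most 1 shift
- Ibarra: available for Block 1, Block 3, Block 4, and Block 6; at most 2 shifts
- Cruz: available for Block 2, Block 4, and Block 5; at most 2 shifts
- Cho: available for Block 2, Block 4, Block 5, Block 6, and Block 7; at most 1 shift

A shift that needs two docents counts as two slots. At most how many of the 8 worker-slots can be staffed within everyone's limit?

8

Total capacity across all docents is 2+1+2+2+1 = 8, and 8 slots are needed, so at most 8 can be filled.
An assignment achieving 8: Block 1→Gallo, Block 2→Vasquez, Block 3→Ibarra, Block 4→Cruz, Block 5→Cruz, Block 6→Ibarra, Block 7→Gallo+Cho.
Loads: Gallo 2/2, Vasquez 1/1, Ibarra 2/2, Cruz 2/2, Cho 1/1.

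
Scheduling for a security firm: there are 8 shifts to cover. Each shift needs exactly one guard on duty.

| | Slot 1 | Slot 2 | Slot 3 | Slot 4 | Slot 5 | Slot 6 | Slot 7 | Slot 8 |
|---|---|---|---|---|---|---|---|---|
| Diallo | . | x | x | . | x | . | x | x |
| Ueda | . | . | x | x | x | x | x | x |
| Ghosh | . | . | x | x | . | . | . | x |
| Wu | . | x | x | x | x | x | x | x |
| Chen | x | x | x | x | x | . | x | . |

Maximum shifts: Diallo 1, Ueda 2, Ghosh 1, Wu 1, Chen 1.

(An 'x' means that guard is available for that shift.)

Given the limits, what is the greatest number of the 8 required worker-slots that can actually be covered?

6

Total capacity across all guards is 1+2+1+1+1 = 6, and 8 slots are needed, so at most 6 can be filled.
An assignment achieving 6: Slot 1→Chen, Slot 2→Diallo, Slot 4→Ueda, Slot 5→Wu, Slot 6→Ueda, Slot 8→Ghosh.
Loads: Diallo 1/1, Ueda 2/2, Ghosh 1/1, Wu 1/1, Chen 1/1.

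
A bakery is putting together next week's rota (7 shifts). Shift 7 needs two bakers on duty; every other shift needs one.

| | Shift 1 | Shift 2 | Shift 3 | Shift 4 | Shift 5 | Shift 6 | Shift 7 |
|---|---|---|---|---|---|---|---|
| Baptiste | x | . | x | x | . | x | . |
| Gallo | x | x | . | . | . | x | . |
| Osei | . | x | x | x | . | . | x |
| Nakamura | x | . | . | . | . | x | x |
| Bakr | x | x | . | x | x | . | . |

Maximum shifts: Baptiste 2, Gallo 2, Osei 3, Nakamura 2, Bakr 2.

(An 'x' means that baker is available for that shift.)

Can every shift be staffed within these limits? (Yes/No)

Yes

Shift 5 can only be covered by Bakr, so that assignment is forced.
Shift 7 can only be covered by Osei and Nakamura, so that assignment is forced.
One valid schedule: Shift 1→Nakamura, Shift 2→Gallo, Shift 3→Baptiste, Shift 4→Baptiste, Shift 5→Bakr, Shift 6→Gallo, Shift 7→Osei+Nakamura.
Loads: Baptiste 2/2, Gallo 2/2, Osei 1/3, Nakamura 2/2, Bakr 1/2 — all within limits.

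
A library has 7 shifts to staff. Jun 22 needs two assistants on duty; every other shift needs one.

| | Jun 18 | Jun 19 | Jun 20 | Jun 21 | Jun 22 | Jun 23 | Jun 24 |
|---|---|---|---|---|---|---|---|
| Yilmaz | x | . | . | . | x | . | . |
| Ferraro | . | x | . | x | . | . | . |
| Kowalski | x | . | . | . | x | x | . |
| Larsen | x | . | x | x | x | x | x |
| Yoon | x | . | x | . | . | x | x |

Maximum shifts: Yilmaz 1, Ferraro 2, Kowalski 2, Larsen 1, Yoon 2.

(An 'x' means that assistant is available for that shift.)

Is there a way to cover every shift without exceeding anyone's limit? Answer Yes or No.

Yes

Jun 19 can only be covered by Ferraro, so that assignment is forced.
One valid schedule: Jun 18→Yoon, Jun 19→Ferraro, Jun 20→Larsen, Jun 21→Ferraro, Jun 22→Yilmaz+Kowalski, Jun 23→Kowalski, Jun 24→Yoon.
Loads: Yilmaz 1/1, Ferraro 2/2, Kowalski 2/2, Larsen 1/1, Yoon 2/2 — all within limits.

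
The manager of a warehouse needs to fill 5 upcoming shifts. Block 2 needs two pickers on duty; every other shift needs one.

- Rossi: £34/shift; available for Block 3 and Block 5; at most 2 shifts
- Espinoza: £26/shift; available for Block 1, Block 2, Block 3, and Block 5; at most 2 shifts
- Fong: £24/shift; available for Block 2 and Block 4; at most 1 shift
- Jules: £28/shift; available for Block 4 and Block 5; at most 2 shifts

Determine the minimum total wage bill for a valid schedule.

Block 1 can only be covered by Espinoza, so that assignment is forced.
Block 2 can only be covered by Espinoza and Fong, so that assignment is forced.
Picking the cheapest available picker for each shift independently would cost £152, but that ignores the shift limits.
An optimal schedule: Block 1→Espinoza, Block 2→Fong+Espinoza, Block 3→Rossi, Block 4→Jules, Block 5→Jules.
Total: 26 + 24 + 26 + 34 + 28 + 28 = £166.

£166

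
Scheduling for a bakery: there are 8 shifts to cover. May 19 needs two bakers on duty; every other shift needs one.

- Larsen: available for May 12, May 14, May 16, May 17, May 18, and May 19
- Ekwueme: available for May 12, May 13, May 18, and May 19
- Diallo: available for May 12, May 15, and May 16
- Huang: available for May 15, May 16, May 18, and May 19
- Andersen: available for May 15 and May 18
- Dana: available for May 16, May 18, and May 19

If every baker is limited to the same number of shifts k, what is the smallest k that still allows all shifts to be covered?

With 6 bakers and 9 worker-slots to fill, someone must work at least ⌈9/6⌉ = 2 shifts, so k ≥ 2.
k = 2 works: May 12→Ekwueme, May 13→Ekwueme, May 14→Larsen, May 15→Diallo, May 16→Diallo, May 17→Larsen, May 18→Huang, May 19→Huang+Dana.
Loads: Larsen 2, Ekwueme 2, Diallo 2, Huang 2, Andersen 0, Dana 1 — all ≤ 2.

2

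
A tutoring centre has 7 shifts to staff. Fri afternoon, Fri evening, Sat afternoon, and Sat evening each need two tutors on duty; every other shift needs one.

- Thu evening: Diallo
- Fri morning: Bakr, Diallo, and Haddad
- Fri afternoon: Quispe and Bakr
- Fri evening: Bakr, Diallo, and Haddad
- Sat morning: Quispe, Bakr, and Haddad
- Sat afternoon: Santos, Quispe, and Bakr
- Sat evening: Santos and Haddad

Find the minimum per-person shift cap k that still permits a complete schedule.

With 5 tutors and 11 worker-slots to fill, someone must work at least ⌈11/5⌉ = 3 shifts, so k ≥ 3.
k = 3 works: Thu evening→Diallo, Fri morning→Bakr, Fri afternoon→Quispe+Bakr, Fri evening→Bakr+Diallo, Sat morning→Quispe, Sat afternoon→Santos+Quispe, Sat evening→Santos+Haddad.
Loads: Santos 2, Quispe 3, Bakr 3, Diallo 2, Haddad 1 — all ≤ 3.

3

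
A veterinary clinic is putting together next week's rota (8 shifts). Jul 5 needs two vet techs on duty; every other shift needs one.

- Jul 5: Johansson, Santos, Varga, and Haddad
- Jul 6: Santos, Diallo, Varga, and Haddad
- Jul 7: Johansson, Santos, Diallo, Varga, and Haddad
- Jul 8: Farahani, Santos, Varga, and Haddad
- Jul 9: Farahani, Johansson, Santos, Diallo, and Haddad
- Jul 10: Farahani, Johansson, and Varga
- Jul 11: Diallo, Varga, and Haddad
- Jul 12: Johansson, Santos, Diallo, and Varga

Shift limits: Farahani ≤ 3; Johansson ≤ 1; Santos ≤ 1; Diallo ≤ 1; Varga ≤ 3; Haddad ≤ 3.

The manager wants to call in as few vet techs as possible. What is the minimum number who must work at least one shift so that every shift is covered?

9 slots to fill and no one can take more than 3, so at least ⌈9/3⌉ = 3 vet techs are needed.
Farahani, Varga, and Haddad alone can cover everything: Jul 5→Varga+Haddad, Jul 6→Varga, Jul 7→Haddad, Jul 8→Farahani, Jul 9→Farahani, Jul 10→Farahani, Jul 11→Haddad, Jul 12→Varga.

3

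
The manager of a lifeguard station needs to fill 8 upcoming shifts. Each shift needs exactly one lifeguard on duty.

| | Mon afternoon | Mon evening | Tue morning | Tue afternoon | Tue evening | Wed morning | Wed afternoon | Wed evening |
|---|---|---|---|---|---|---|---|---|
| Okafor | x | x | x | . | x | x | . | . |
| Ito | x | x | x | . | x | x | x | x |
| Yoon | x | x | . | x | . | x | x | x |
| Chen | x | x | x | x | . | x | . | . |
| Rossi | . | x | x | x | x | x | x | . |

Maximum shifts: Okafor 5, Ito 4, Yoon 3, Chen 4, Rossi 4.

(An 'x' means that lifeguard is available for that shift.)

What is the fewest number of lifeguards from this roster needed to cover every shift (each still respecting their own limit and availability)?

8 slots to fill and no one can take more than 5, so at least ⌈8/5⌉ = 2 lifeguards are needed.
Okafor and Yoon alone can cover everything: Mon afternoon→Okafor, Mon evening→Okafor, Tue morning→Okafor, Tue afternoon→Yoon, Tue evening→Okafor, Wed morning→Okafor, Wed afternoon→Yoon, Wed evening→Yoon.

2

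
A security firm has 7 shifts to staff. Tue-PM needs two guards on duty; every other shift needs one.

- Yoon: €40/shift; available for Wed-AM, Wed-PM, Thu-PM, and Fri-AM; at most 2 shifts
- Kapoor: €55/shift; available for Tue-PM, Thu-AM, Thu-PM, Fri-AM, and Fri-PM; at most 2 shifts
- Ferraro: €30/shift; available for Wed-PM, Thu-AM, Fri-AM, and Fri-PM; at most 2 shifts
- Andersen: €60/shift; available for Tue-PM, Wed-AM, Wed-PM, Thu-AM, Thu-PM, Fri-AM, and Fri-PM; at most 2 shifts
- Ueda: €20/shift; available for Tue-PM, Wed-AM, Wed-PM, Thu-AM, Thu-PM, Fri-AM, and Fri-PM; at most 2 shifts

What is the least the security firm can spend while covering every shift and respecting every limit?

€290

Picking the cheapest available guard for each shift independently would cost €195, but that ignores the shift limits.
An optimal schedule: Tue-PM→Ueda+Kapoor, Wed-AM→Ueda, Wed-PM→Ferraro, Thu-AM→Ferraro, Thu-PM→Yoon, Fri-AM→Yoon, Fri-PM→Kapoor.
Total: 20 + 55 + 20 + 30 + 30 + 40 + 40 + 55 = €290.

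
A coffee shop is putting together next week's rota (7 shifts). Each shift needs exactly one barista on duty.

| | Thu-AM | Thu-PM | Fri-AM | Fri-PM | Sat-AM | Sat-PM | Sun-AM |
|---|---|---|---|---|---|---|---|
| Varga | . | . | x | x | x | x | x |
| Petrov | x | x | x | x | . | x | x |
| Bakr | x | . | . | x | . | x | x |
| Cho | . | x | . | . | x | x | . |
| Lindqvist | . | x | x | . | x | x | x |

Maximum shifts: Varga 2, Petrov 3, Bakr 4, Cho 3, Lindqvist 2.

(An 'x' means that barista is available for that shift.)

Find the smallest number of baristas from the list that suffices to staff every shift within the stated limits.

3

7 slots to fill and no one can take more than 4, so at least ⌈7/4⌉ = 2 baristas are needed.
No set of 2 baristas can cover every shift (each such set leaves at least one shift with no one available or exceeds a cap).
Varga, Petrov, and Bakr alone can cover everything: Thu-AM→Petrov, Thu-PM→Petrov, Fri-AM→Varga, Fri-PM→Petrov, Sat-AM→Varga, Sat-PM→Bakr, Sun-AM→Bakr.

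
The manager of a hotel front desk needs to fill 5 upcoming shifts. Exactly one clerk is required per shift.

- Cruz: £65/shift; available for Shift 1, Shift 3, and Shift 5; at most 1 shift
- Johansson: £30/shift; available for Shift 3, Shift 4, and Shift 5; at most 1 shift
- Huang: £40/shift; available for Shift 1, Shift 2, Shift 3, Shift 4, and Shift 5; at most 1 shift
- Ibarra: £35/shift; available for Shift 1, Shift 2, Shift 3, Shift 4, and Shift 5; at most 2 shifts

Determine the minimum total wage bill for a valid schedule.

Picking the cheapest available clerk for each shift independently would cost £160, but that ignores the shift limits.
An optimal schedule: Shift 1→Cruz, Shift 2→Huang, Shift 3→Ibarra, Shift 4→Johansson, Shift 5→Ibarra.
Total: 65 + 40 + 35 + 30 + 35 = £205.

£205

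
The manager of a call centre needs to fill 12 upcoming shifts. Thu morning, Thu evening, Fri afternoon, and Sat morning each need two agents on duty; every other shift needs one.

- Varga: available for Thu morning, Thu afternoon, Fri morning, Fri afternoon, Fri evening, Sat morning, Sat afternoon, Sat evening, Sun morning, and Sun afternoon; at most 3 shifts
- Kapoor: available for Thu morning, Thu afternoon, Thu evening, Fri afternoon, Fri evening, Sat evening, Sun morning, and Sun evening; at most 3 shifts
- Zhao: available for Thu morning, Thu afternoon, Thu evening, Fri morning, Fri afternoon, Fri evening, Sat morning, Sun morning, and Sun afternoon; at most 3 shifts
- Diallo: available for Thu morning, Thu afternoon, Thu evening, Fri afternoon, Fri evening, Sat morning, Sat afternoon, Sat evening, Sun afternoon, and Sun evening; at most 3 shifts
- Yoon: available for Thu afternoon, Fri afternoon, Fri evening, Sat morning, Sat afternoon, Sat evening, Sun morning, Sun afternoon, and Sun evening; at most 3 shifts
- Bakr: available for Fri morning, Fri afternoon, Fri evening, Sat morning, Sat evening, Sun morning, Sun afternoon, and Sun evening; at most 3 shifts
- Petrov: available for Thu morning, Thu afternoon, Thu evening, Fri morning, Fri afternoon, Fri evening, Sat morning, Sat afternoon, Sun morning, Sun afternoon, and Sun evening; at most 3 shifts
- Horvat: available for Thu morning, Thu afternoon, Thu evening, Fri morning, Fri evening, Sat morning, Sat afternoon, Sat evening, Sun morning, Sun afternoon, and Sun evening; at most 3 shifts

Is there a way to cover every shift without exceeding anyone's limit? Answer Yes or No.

Yes

One valid schedule: Thu morning→Diallo+Petrov, Thu afternoon→Kapoor, Thu evening→Zhao+Diallo, Fri morning→Varga, Fri afternoon→Diallo+Yoon, Fri evening→Zhao, Sat morning→Yoon+Bakr, Sat afternoon→Varga, Sat evening→Varga, Sun morning→Kapoor, Sun afternoon→Zhao, Sun evening→Kapoor.
Loads: Varga 3/3, Kapoor 3/3, Zhao 3/3, Diallo 3/3, Yoon 2/3, Bakr 1/3, Petrov 1/3, Horvat 0/3 — all within limits.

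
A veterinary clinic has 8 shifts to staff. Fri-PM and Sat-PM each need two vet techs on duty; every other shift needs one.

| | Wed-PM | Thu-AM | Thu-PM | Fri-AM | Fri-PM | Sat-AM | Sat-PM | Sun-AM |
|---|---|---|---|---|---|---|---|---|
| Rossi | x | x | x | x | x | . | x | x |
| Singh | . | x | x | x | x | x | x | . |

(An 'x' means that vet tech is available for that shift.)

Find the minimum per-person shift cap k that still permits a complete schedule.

With 2 vet techs and 10 worker-slots to fill, someone must work at least ⌈10/2⌉ = 5 shifts, so k ≥ 5.
k = 5 works: Wed-PM→Rossi, Thu-AM→Rossi, Thu-PM→Singh, Fri-AM→Singh, Fri-PM→Rossi+Singh, Sat-AM→Singh, Sat-PM→Rossi+Singh, Sun-AM→Rossi.
Loads: Rossi 5, Singh 5 — all ≤ 5.

5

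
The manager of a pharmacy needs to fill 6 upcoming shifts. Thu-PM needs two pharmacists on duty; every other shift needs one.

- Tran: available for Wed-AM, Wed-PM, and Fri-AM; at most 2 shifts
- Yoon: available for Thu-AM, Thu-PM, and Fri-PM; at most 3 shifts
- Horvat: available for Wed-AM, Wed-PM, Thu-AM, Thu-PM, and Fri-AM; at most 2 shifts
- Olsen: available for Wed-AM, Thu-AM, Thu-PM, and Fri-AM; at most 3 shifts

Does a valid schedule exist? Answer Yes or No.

Yes

Fri-PM can only be covered by Yoon, so that assignment is forced.
One valid schedule: Wed-AM→Tran, Wed-PM→Tran, Thu-AM→Yoon, Thu-PM→Yoon+Horvat, Fri-AM→Horvat, Fri-PM→Yoon.
Loads: Tran 2/2, Yoon 3/3, Horvat 2/2, Olsen 0/3 — all within limits.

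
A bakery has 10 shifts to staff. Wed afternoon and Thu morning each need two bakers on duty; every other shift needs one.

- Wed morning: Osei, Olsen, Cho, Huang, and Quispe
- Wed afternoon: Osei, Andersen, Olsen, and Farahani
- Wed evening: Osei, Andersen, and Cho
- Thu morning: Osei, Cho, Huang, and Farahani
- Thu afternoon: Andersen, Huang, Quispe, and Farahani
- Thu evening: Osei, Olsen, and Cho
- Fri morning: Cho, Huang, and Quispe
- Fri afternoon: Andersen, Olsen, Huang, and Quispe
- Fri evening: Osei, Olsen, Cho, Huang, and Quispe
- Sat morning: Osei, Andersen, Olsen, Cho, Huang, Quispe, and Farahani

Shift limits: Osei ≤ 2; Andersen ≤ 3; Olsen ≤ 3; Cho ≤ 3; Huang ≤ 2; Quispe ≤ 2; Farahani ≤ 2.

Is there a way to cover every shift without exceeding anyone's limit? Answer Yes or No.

Yes

One valid schedule: Wed morning→Olsen, Wed afternoon→Andersen+Olsen, Wed evening→Osei, Thu morning→Cho+Huang, Thu afternoon→Andersen, Thu evening→Osei, Fri morning→Cho, Fri afternoon→Andersen, Fri evening→Olsen, Sat morning→Cho.
Loads: Osei 2/2, Andersen 3/3, Olsen 3/3, Cho 3/3, Huang 1/2, Quispe 0/2, Farahani 0/2 — all within limits.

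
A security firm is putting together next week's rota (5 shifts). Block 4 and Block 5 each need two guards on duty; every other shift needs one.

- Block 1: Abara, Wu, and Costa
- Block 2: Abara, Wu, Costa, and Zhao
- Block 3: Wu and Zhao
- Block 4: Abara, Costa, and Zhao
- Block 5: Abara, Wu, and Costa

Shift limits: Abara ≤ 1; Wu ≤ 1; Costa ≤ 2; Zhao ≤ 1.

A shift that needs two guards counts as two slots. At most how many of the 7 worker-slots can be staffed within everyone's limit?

5

Total capacity across all guards is 1+1+2+1 = 5, and 7 slots are needed, so at most 5 can be filled.
An assignment achieving 5: Block 1→Abara, Block 3→Wu, Block 4→Costa+Zhao, Block 5→Costa.
Loads: Abara 1/1, Wu 1/1, Costa 2/2, Zhao 1/1.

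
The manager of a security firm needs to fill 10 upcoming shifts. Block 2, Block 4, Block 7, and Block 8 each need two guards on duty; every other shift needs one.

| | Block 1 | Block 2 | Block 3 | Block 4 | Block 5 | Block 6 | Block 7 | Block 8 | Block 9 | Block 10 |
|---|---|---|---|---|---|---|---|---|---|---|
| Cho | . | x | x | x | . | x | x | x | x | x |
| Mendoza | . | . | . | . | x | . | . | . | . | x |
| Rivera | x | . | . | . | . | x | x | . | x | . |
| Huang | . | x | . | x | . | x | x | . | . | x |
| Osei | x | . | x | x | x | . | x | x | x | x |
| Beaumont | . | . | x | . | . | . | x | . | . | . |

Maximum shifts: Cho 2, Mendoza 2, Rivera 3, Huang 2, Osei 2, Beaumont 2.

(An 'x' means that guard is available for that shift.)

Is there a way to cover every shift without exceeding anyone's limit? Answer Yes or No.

Total capacity is 2+2+3+2+2+2 = 13 but 14 worker-slots are needed — infeasible.

No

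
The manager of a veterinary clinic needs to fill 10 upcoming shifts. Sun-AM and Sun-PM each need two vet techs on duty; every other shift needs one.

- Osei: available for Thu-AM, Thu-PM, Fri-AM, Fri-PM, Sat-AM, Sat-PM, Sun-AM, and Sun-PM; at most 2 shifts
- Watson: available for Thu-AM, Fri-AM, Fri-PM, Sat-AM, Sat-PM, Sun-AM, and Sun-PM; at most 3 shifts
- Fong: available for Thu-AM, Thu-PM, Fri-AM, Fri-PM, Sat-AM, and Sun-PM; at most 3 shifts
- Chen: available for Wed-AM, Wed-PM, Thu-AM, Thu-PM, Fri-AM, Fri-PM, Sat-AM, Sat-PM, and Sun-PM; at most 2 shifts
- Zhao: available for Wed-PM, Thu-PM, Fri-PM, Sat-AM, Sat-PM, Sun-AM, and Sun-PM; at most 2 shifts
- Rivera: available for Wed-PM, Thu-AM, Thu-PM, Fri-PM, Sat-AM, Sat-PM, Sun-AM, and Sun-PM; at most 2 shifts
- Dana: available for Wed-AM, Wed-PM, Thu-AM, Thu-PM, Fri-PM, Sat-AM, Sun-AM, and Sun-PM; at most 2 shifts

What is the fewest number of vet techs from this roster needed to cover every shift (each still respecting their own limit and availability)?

5

12 slots to fill and no one can take more than 3, so at least ⌈12/3⌉ = 4 vet techs are needed.
Any 4 vet techs together have capacity at most 3+3+2+2 = 10 < 12 slots, so 4 can never suffice.
Osei, Watson, Fong, Chen, and Zhao alone can cover everything: Wed-AM→Chen, Wed-PM→Chen, Thu-AM→Osei, Thu-PM→Fong, Fri-AM→Watson, Fri-PM→Fong, Sat-AM→Zhao, Sat-PM→Watson, Sun-AM→Osei+Watson, Sun-PM→Fong+Zhao.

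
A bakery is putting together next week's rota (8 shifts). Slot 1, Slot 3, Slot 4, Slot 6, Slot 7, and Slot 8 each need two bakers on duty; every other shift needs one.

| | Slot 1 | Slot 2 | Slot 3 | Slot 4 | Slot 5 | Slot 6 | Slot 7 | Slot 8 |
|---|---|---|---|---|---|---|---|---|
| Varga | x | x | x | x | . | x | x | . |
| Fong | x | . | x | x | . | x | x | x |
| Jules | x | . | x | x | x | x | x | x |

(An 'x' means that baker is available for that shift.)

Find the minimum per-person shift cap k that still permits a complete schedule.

With 3 bakers and 14 worker-slots to fill, someone must work at least ⌈14/3⌉ = 5 shifts, so k ≥ 5.
k = 5 works: Slot 1→Varga+Fong, Slot 2→Varga, Slot 3→Varga+Fong, Slot 4→Varga+Fong, Slot 5→Jules, Slot 6→Varga+Jules, Slot 7→Fong+Jules, Slot 8→Fong+Jules.
Loads: Varga 5, Fong 5, Jules 4 — all ≤ 5.

5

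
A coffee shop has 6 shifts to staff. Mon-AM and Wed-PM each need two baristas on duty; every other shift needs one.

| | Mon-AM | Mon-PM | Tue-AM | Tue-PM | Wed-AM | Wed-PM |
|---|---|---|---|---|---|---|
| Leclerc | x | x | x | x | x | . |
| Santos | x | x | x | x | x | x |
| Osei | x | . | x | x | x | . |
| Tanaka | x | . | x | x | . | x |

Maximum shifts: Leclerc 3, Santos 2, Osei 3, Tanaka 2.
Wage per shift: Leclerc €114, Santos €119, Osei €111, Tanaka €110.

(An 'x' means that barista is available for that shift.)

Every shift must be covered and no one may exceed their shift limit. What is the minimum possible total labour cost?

€900

Wed-PM can only be covered by Santos and Tanaka, so that assignment is forced.
Picking the cheapest available barista for each shift independently would cost €895, but that ignores the shift limits.
An optimal schedule: Mon-AM→Osei+Leclerc, Mon-PM→Leclerc, Tue-AM→Tanaka, Tue-PM→Osei, Wed-AM→Osei, Wed-PM→Tanaka+Santos.
Total: 111 + 114 + 114 + 110 + 111 + 111 + 110 + 119 = €900.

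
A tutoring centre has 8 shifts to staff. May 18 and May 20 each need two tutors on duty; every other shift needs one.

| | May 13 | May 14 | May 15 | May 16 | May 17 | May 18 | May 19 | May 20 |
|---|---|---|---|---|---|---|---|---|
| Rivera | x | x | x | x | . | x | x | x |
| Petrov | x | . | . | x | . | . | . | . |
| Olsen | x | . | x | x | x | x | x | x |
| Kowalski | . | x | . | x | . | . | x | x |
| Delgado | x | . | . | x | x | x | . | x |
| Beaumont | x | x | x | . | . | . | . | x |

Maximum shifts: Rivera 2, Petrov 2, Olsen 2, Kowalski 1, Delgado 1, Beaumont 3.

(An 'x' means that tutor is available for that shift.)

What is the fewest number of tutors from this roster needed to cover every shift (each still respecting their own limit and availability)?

10 slots to fill and no one can take more than 3, so at least ⌈10/3⌉ = 4 tutors are needed.
Any 4 tutors together have capacity at most 3+2+2+2 = 9 < 10 slots, so 4 can never suffice.
Rivera, Petrov, Olsen, Kowalski, and Beaumont alone can cover everything: May 13→Petrov, May 14→Beaumont, May 15→Beaumont, May 16→Petrov, May 17→Olsen, May 18→Rivera+Olsen, May 19→Rivera, May 20→Kowalski+Beaumont.

5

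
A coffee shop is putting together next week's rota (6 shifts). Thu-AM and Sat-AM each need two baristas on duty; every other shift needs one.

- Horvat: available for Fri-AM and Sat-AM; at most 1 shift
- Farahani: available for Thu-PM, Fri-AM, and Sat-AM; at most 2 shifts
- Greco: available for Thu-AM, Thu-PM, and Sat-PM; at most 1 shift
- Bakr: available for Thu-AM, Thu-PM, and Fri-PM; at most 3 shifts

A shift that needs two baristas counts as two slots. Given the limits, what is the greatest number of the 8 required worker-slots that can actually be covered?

Total capacity across all baristas is 1+2+1+3 = 7, and 8 slots are needed, so at most 7 can be filled.
An assignment achieving 7: Thu-AM→Bakr, Thu-PM→Bakr, Fri-AM→Farahani, Fri-PM→Bakr, Sat-AM→Horvat+Farahani, Sat-PM→Greco.
Loads: Horvat 1/1, Farahani 2/2, Greco 1/1, Bakr 3/3.

7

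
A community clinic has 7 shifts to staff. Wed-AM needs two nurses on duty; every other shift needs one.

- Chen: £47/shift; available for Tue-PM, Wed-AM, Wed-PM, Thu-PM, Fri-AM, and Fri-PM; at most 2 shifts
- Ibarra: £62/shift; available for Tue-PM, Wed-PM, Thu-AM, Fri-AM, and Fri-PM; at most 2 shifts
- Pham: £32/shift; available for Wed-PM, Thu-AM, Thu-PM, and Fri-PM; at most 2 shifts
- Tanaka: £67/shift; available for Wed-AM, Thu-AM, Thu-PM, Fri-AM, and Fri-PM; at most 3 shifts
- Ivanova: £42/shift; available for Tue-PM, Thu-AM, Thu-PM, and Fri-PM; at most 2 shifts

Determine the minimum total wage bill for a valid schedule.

£371

Wed-AM can only be covered by Chen and Tanaka, so that assignment is forced.
Picking the cheapest available nurse for each shift independently would cost £331, but that ignores the shift limits.
An optimal schedule: Tue-PM→Ivanova, Wed-AM→Chen+Tanaka, Wed-PM→Pham, Thu-AM→Pham, Thu-PM→Ivanova, Fri-AM→Chen, Fri-PM→Ibarra.
Total: 42 + 47 + 67 + 32 + 32 + 42 + 47 + 62 = £371.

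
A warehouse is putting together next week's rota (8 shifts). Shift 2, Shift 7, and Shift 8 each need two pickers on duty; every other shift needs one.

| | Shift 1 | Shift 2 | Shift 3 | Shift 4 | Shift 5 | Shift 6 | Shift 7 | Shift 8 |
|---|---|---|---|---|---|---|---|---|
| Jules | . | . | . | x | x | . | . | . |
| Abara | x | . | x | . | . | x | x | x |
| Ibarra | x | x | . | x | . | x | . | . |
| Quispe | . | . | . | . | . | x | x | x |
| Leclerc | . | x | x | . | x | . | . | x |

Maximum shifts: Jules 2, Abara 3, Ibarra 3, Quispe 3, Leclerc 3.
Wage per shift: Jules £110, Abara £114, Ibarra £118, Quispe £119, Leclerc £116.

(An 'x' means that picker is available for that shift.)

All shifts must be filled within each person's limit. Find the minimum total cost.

£1265

Shift 2 can only be covered by Ibarra and Leclerc, so that assignment is forced.
Shift 7 can only be covered by Abara and Quispe, so that assignment is forced.
Picking the cheapest available picker for each shift independently would cost £1259, but that ignores the shift limits.
An optimal schedule: Shift 1→Abara, Shift 2→Leclerc+Ibarra, Shift 3→Leclerc, Shift 4→Jules, Shift 5→Jules, Shift 6→Ibarra, Shift 7→Abara+Quispe, Shift 8→Abara+Leclerc.
Total: 114 + 116 + 118 + 116 + 110 + 110 + 118 + 114 + 119 + 114 + 116 = £1265.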